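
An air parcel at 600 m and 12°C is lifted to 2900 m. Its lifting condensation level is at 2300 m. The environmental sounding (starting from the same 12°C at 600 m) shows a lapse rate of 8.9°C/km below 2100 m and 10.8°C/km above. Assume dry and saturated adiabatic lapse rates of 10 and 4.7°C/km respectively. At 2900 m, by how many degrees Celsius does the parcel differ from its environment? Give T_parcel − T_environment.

Parcel:
  Dry to 2300 m: -10 × 1.7 km = -17°C, so T = -5°C.
  Saturated to 2900 m: -4.7 × 0.6 km = -2.82°C, so T = -7.82°C.
Environment:
  Environment, lower layer to 2100 m: -8.9 × 1.5 km = -13.35°C, so T = -1.35°C.
  Environment, upper layer to 2900 m: -10.8 × 0.8 km = -8.64°C, so T = -9.99°C.
T_parcel − T_env = -7.82 − (-9.99) = +2.17°C

+2.17°C (parcel warmer than environment)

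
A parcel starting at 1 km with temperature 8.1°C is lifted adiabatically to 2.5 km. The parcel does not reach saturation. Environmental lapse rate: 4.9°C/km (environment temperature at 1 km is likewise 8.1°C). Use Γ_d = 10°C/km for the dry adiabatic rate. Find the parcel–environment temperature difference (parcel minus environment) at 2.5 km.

Parcel:
  1000 → 2500 m (dry, 10°C/km): ΔT = -10 × 1.5 = -15°C → T = -6.9°C
Environment:
  1000 → 2500 m (environment, 4.9°C/km): ΔT = -4.9 × 1.5 = -7.35°C → T = 0.75°C
T_parcel − T_env = -6.9 − 0.75 = -7.65°C

-7.65°C (parcel cooler than environment)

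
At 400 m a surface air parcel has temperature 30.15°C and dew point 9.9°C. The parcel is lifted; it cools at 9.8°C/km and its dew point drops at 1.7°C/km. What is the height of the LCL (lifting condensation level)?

T and T_d converge at 9.8 − 1.7 = 8.1°C per km
Height above start = (30.15 − 9.9) / 8.1 = 2.5 km
LCL altitude = 400 m + 2500 m = 2900 m

2900 m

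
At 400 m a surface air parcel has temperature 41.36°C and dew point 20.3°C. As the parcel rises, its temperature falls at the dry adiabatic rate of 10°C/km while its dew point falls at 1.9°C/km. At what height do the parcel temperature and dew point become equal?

T and T_d converge at 10 − 1.9 = 8.1°C per km
Height above start = (41.36 − 20.3) / 8.1 = 2.6 km
LCL altitude = 400 m + 2600 m = 3000 m

3000 m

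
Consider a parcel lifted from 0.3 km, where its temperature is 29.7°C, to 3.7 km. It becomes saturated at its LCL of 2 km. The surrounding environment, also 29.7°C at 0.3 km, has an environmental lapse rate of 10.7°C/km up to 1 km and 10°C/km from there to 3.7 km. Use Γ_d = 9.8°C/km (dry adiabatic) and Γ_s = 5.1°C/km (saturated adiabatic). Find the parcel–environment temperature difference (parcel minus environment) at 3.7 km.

Parcel:
  300 → 2000 m (dry, 9.8°C/km): ΔT = -9.8 × 1.7 = -16.66°C → T = 13.04°C
  2000 → 3700 m (saturated, 5.1°C/km): ΔT = -5.1 × 1.7 = -8.67°C → T = 4.37°C
Environment:
  300 → 1000 m (environment, lower layer, 10.7°C/km): ΔT = -10.7 × 0.7 = -7.49°C → T = 22.21°C
  1000 → 3700 m (environment, upper layer, 10°C/km): ΔT = -10 × 2.7 = -27°C → T = -4.79°C
T_parcel − T_env = 4.37 − (-4.79) = +9.16°C

+9.16°C (parcel warmer than environment)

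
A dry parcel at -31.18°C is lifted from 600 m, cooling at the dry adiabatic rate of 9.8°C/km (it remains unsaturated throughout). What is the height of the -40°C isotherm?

1500 m

Height above start = (-31.18 − (-40)) / 9.8 = 0.9 km
Altitude = 600 m + 900 m = 1500 m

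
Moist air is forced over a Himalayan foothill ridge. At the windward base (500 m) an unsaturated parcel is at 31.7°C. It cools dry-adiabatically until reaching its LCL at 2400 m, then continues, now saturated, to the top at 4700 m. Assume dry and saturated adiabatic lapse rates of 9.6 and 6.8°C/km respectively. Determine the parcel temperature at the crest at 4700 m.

-2.18°C

500–2400 m, dry: Δz = 1.9 km ⇒ ΔT = -18.24°C; T = 13.46°C
2400–4700 m, saturated: Δz = 2.3 km ⇒ ΔT = -15.64°C; T = -2.18°C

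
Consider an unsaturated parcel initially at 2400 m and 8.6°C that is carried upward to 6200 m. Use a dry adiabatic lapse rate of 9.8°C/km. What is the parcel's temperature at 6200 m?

-28.64°C

From 2400 m to 6200 m (dry adiabatic): cools by 9.8 × 3.8 = 37.24°C, giving -28.64°C.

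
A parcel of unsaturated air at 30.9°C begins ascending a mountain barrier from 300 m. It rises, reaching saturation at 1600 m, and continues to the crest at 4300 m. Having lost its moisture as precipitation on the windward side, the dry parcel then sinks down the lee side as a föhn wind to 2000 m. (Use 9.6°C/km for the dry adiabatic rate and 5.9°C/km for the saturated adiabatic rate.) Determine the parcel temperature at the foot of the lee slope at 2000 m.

24.57°C

300–1600 m, dry: Δz = 1.3 km ⇒ ΔT = -12.48°C; T = 18.42°C
1600–4300 m, saturated: Δz = 2.7 km ⇒ ΔT = -15.93°C; T = 2.49°C
4300–2000 m, dry descent: Δz = 2.3 km ⇒ ΔT = +22.08°C; T = 24.57°C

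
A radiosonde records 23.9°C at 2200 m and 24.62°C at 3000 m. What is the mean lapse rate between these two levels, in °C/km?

Γ = −ΔT/Δz = (23.9 − 24.62) / (3000 − 2200) m
  = -0.72°C / 0.8 km = -0.9°C/km

-0.9°C/km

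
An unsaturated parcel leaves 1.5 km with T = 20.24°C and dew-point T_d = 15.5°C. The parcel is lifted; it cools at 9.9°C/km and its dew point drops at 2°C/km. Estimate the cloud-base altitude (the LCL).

T and T_d converge at 9.9 − 2 = 7.9°C per km
Height above start = (20.24 − 15.5) / 7.9 = 0.6 km
LCL altitude = 1500 m + 600 m = 2100 m

2.1 km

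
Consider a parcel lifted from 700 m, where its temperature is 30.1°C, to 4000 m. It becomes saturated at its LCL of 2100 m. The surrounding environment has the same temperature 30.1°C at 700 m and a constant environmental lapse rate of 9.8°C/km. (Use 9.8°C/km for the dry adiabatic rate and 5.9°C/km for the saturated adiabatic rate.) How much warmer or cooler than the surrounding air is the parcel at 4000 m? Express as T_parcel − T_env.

Parcel:
  700 → 2100 m (dry, 9.8°C/km): ΔT = -9.8 × 1.4 = -13.72°C → T = 16.38°C
  2100 → 4000 m (saturated, 5.9°C/km): ΔT = -5.9 × 1.9 = -11.21°C → T = 5.17°C
Environment:
  700 → 4000 m (environment, 9.8°C/km): ΔT = -9.8 × 3.3 = -32.34°C → T = -2.24°C
T_parcel − T_env = 5.17 − (-2.24) = +7.41°C

+7.41°C (parcel warmer than environment)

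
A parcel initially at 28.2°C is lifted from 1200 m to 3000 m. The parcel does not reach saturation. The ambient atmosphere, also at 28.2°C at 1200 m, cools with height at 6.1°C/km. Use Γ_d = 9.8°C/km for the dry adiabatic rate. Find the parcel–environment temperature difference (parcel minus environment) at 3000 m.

-6.66°C (parcel cooler than environment)

Parcel:
  From 1200 m to 3000 m (dry): cools by 9.8 × 1.8 = 17.64°C, giving 10.56°C.
Environment:
  From 1200 m to 3000 m (environment): cools by 6.1 × 1.8 = 10.98°C, giving 17.22°C.
T_parcel − T_env = 10.56 − 17.22 = -6.66°C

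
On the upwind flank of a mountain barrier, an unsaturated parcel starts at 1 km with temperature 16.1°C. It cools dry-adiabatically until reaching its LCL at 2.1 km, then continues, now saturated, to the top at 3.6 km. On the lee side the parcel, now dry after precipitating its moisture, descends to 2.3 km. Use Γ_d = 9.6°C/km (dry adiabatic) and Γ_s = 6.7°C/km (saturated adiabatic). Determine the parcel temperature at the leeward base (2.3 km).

1000–2100 m, dry: Δz = 1.1 km ⇒ ΔT = -10.56°C; T = 5.54°C
2100–3600 m, saturated: Δz = 1.5 km ⇒ ΔT = -10.05°C; T = -4.51°C
3600–2300 m, dry descent: Δz = 1.3 km ⇒ ΔT = +12.48°C; T = 7.97°C

7.97°C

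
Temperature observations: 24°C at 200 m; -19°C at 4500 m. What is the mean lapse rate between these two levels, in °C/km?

Γ = −ΔT/Δz = (24 − (-19)) / (4500 − 200) m
  = 43°C / 4.3 km = 10°C/km

10°C/km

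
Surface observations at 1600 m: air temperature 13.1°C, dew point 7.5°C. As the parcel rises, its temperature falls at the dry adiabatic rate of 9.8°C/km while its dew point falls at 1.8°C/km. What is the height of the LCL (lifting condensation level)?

T and T_d converge at 9.8 − 1.8 = 8°C per km
Height above start = (13.1 − 7.5) / 8 = 0.7 km
LCL altitude = 1600 m + 700 m = 2300 m

2300 m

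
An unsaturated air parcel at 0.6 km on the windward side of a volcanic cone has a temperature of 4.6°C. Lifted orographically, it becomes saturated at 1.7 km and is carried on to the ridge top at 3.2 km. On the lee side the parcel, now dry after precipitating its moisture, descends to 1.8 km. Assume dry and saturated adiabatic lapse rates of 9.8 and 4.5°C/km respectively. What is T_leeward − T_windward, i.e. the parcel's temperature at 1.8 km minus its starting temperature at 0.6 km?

600–1700 m, dry: Δz = 1.1 km ⇒ ΔT = -10.78°C; T = -6.18°C
1700–3200 m, saturated: Δz = 1.5 km ⇒ ΔT = -6.75°C; T = -12.93°C
3200–1800 m, dry descent: Δz = 1.4 km ⇒ ΔT = +13.72°C; T = 0.79°C
Net change vs windward start: 0.79 − 4.6 = -3.81°C

-3.81°C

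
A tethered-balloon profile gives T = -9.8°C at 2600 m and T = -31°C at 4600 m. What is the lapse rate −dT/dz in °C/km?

10.6°C/km

Γ = −ΔT/Δz = (-9.8 − (-31)) / (4600 − 2600) m
  = 21.2°C / 2 km = 10.6°C/km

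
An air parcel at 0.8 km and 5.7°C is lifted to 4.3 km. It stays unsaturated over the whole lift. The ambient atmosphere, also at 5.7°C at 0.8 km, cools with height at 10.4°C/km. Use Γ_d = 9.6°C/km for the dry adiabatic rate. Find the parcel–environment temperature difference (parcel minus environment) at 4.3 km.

Parcel:
  800–4300 m, dry: Δz = 3.5 km ⇒ ΔT = -33.6°C; T = -27.9°C
Environment:
  800–4300 m, environment: Δz = 3.5 km ⇒ ΔT = -36.4°C; T = -30.7°C
T_parcel − T_env = -27.9 − (-30.7) = +2.8°C

+2.8°C (parcel warmer than environment)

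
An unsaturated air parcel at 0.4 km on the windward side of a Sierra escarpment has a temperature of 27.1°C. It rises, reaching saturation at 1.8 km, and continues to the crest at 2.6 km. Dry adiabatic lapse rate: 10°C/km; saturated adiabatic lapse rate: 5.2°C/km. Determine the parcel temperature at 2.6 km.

400 → 1800 m (dry, 10°C/km): ΔT = -10 × 1.4 = -14°C → T = 13.1°C
1800 → 2600 m (saturated, 5.2°C/km): ΔT = -5.2 × 0.8 = -4.16°C → T = 8.94°C

8.94°C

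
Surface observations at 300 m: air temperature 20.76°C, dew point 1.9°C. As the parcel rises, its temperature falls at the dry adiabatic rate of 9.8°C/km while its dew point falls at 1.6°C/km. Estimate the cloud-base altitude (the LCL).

2600 m

T and T_d converge at 9.8 − 1.6 = 8.2°C per km
Height above start = (20.76 − 1.9) / 8.2 = 2.3 km
LCL altitude = 300 m + 2300 m = 2600 m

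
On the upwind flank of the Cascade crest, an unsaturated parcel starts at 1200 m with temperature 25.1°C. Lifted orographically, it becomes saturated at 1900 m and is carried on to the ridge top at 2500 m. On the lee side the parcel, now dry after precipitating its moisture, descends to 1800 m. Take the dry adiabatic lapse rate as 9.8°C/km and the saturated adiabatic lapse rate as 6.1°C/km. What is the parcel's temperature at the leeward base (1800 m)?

21.44°C

From 1200 m to 1900 m (dry): cools by 9.8 × 0.7 = 6.86°C, giving 18.24°C.
From 1900 m to 2500 m (saturated): cools by 6.1 × 0.6 = 3.66°C, giving 14.58°C.
From 2500 m to 1800 m (dry descent): warms by 9.8 × 0.7 = 6.86°C, giving 21.44°C.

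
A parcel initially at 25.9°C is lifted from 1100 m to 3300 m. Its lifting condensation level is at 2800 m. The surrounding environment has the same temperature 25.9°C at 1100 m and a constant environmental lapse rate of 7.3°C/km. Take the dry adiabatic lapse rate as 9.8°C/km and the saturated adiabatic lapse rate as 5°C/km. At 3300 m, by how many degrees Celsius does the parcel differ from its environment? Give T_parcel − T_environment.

Parcel:
  Dry to 2800 m: -9.8 × 1.7 km = -16.66°C, so T = 9.24°C.
  Saturated to 3300 m: -5 × 0.5 km = -2.5°C, so T = 6.74°C.
Environment:
  Environment to 3300 m: -7.3 × 2.2 km = -16.06°C, so T = 9.84°C.
T_parcel − T_env = 6.74 − 9.84 = -3.1°C

-3.1°C (parcel cooler than environment)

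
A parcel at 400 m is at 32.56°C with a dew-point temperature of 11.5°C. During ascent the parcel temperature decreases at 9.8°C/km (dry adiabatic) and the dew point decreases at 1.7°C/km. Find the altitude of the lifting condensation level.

3000 m

T and T_d converge at 9.8 − 1.7 = 8.1°C per km
Height above start = (32.56 − 11.5) / 8.1 = 2.6 km
LCL altitude = 400 m + 2600 m = 3000 m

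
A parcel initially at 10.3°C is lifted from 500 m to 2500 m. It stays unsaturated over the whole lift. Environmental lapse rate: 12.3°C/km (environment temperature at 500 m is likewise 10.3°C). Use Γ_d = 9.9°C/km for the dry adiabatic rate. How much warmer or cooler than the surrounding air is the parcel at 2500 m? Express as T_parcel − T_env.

+4.8°C (parcel warmer than environment)

Parcel:
  500–2500 m, dry: Δz = 2 km ⇒ ΔT = -19.8°C; T = -9.5°C
Environment:
  500–2500 m, environment: Δz = 2 km ⇒ ΔT = -24.6°C; T = -14.3°C
T_parcel − T_env = -9.5 − (-14.3) = +4.8°C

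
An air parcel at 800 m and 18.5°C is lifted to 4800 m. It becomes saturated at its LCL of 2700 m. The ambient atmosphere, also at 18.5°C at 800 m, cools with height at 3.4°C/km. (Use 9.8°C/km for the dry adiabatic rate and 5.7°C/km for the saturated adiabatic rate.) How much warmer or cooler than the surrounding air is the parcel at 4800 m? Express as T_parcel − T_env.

Parcel:
  800–2700 m, dry: Δz = 1.9 km ⇒ ΔT = -18.62°C; T = -0.12°C
  2700–4800 m, saturated: Δz = 2.1 km ⇒ ΔT = -11.97°C; T = -12.09°C
Environment:
  800–4800 m, environment: Δz = 4 km ⇒ ΔT = -13.6°C; T = 4.9°C
T_parcel − T_env = -12.09 − 4.9 = -16.99°C

-16.99°C (parcel cooler than environment)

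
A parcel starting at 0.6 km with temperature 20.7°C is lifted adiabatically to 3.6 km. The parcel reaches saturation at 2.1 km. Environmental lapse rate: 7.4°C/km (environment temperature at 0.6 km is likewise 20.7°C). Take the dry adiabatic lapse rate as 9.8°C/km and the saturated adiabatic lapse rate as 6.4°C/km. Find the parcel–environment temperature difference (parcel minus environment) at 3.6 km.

Parcel:
  600–2100 m, dry: Δz = 1.5 km ⇒ ΔT = -14.7°C; T = 6°C
  2100–3600 m, saturated: Δz = 1.5 km ⇒ ΔT = -9.6°C; T = -3.6°C
Environment:
  600–3600 m, environment: Δz = 3 km ⇒ ΔT = -22.2°C; T = -1.5°C
T_parcel − T_env = -3.6 − (-1.5) = -2.1°C

-2.1°C (parcel cooler than environment)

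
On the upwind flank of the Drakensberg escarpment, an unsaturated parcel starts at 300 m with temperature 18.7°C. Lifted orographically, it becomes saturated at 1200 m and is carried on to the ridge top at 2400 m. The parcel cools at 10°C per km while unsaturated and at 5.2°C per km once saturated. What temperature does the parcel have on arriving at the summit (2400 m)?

Dry to 1200 m: -10 × 0.9 km = -9°C, so T = 9.7°C.
Saturated to 2400 m: -5.2 × 1.2 km = -6.24°C, so T = 3.46°C.

3.46°C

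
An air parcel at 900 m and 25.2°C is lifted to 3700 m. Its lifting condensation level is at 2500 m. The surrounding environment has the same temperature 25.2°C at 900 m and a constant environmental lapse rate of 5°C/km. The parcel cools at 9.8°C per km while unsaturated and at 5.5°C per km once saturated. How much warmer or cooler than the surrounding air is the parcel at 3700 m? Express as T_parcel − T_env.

-8.28°C (parcel cooler than environment)

Parcel:
  900–2500 m, dry: Δz = 1.6 km ⇒ ΔT = -15.68°C; T = 9.52°C
  2500–3700 m, saturated: Δz = 1.2 km ⇒ ΔT = -6.6°C; T = 2.92°C
Environment:
  900–3700 m, environment: Δz = 2.8 km ⇒ ΔT = -14°C; T = 11.2°C
T_parcel − T_env = 2.92 − 11.2 = -8.28°C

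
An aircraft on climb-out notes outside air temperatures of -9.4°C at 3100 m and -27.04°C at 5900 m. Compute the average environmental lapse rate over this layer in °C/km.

6.3°C/km

Γ = −ΔT/Δz = (-9.4 − (-27.04)) / (5900 − 3100) m
  = 17.64°C / 2.8 km = 6.3°C/km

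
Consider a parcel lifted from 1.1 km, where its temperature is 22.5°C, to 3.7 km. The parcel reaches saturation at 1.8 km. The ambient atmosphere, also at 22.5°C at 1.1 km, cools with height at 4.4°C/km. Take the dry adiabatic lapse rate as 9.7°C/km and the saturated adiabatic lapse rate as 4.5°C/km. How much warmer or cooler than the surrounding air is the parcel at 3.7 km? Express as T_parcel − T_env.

Parcel:
  1100 → 1800 m (dry, 9.7°C/km): ΔT = -9.7 × 0.7 = -6.79°C → T = 15.71°C
  1800 → 3700 m (saturated, 4.5°C/km): ΔT = -4.5 × 1.9 = -8.55°C → T = 7.16°C
Environment:
  1100 → 3700 m (environment, 4.4°C/km): ΔT = -4.4 × 2.6 = -11.44°C → T = 11.06°C
T_parcel − T_env = 7.16 − 11.06 = -3.9°C

-3.9°C (parcel cooler than environment)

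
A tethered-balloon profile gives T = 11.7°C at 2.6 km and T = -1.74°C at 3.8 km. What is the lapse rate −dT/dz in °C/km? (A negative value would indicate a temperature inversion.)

11.2°C/km

Γ = −ΔT/Δz = (11.7 − (-1.74)) / (3800 − 2600) m
  = 13.44°C / 1.2 km = 11.2°C/km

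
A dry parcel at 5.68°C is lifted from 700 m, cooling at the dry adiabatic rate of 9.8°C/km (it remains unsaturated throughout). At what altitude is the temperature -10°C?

2300 m

Height above start = (5.68 − (-10)) / 9.8 = 1.6 km
Altitude = 700 m + 1600 m = 2300 m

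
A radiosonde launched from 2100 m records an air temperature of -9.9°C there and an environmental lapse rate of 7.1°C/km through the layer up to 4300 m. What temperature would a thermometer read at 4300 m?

-25.52°C

Environmental to 4300 m: -7.1 × 2.2 km = -15.62°C, so T = -25.52°C.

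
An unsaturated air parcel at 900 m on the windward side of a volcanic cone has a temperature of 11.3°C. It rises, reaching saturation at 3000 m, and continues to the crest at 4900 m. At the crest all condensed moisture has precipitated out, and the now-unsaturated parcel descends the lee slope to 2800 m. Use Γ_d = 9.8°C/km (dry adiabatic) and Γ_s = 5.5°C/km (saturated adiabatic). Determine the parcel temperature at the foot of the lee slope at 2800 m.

0.85°C

900 → 3000 m (dry, 9.8°C/km): ΔT = -9.8 × 2.1 = -20.58°C → T = -9.28°C
3000 → 4900 m (saturated, 5.5°C/km): ΔT = -5.5 × 1.9 = -10.45°C → T = -19.73°C
4900 → 2800 m (dry descent, 9.8°C/km): ΔT = +9.8 × 2.1 = +20.58°C → T = 0.85°C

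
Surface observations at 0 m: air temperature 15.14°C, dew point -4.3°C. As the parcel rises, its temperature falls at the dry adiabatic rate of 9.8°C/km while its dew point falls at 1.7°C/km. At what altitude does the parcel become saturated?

2400 m

T and T_d converge at 9.8 − 1.7 = 8.1°C per km
Height above start = (15.14 − (-4.3)) / 8.1 = 2.4 km
LCL altitude = 0 m + 2400 m = 2400 m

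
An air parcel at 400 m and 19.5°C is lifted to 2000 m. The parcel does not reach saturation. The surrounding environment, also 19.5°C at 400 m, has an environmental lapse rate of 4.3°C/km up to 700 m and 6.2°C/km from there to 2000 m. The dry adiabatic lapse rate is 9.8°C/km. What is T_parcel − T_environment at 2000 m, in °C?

-6.33°C (parcel cooler than environment)

Parcel:
  400 → 2000 m (dry, 9.8°C/km): ΔT = -9.8 × 1.6 = -15.68°C → T = 3.82°C
Environment:
  400 → 700 m (environment, lower layer, 4.3°C/km): ΔT = -4.3 × 0.3 = -1.29°C → T = 18.21°C
  700 → 2000 m (environment, upper layer, 6.2°C/km): ΔT = -6.2 × 1.3 = -8.06°C → T = 10.15°C
T_parcel − T_env = 3.82 − 10.15 = -6.33°C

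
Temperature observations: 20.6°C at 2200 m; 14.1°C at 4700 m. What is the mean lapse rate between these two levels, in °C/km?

Γ = −ΔT/Δz = (20.6 − 14.1) / (4700 − 2200) m
  = 6.5°C / 2.5 km = 2.6°C/km

2.6°C/km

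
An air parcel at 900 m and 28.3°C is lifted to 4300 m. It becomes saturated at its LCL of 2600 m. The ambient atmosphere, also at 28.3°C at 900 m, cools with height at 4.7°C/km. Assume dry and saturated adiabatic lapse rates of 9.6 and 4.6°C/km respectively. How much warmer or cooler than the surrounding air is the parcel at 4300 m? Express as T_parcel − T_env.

Parcel:
  From 900 m to 2600 m (dry): cools by 9.6 × 1.7 = 16.32°C, giving 11.98°C.
  From 2600 m to 4300 m (saturated): cools by 4.6 × 1.7 = 7.82°C, giving 4.16°C.
Environment:
  From 900 m to 4300 m (environment): cools by 4.7 × 3.4 = 15.98°C, giving 12.32°C.
T_parcel − T_env = 4.16 − 12.32 = -8.16°C

-8.16°C (parcel cooler than environment)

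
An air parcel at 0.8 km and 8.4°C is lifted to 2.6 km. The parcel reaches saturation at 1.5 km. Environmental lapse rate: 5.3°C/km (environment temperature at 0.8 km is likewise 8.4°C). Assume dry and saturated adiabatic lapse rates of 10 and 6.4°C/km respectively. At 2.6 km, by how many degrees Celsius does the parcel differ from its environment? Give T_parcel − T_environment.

-4.5°C (parcel cooler than environment)

Parcel:
  800–1500 m, dry: Δz = 0.7 km ⇒ ΔT = -7°C; T = 1.4°C
  1500–2600 m, saturated: Δz = 1.1 km ⇒ ΔT = -7.04°C; T = -5.64°C
Environment:
  800–2600 m, environment: Δz = 1.8 km ⇒ ΔT = -9.54°C; T = -1.14°C
T_parcel − T_env = -5.64 − (-1.14) = -4.5°C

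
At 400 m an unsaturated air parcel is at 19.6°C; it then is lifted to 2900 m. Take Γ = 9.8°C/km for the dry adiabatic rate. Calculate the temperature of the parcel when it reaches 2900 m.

-4.9°C

From 400 m to 2900 m (dry adiabatic): cools by 9.8 × 2.5 = 24.5°C, giving -4.9°C.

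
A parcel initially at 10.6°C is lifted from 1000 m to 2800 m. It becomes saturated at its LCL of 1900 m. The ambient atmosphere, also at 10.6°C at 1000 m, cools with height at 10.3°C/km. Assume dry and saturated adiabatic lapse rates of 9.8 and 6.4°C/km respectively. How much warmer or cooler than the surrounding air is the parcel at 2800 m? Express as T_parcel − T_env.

Parcel:
  From 1000 m to 1900 m (dry): cools by 9.8 × 0.9 = 8.82°C, giving 1.78°C.
  From 1900 m to 2800 m (saturated): cools by 6.4 × 0.9 = 5.76°C, giving -3.98°C.
Environment:
  From 1000 m to 2800 m (environment): cools by 10.3 × 1.8 = 18.54°C, giving -7.94°C.
T_parcel − T_env = -3.98 − (-7.94) = +3.96°C

+3.96°C (parcel warmer than environment)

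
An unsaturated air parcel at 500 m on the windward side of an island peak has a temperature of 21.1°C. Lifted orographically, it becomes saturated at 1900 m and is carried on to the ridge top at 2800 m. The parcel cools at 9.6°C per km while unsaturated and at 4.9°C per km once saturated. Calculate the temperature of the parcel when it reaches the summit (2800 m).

500–1900 m, dry: Δz = 1.4 km ⇒ ΔT = -13.44°C; T = 7.66°C
1900–2800 m, saturated: Δz = 0.9 km ⇒ ΔT = -4.41°C; T = 3.25°C

3.25°C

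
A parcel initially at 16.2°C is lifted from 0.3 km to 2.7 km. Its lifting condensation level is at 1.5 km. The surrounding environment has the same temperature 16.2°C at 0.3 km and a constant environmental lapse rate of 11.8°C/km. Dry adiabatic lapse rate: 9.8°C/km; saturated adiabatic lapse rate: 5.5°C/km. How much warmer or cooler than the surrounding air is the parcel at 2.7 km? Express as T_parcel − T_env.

Parcel:
  300–1500 m, dry: Δz = 1.2 km ⇒ ΔT = -11.76°C; T = 4.44°C
  1500–2700 m, saturated: Δz = 1.2 km ⇒ ΔT = -6.6°C; T = -2.16°C
Environment:
  300–2700 m, environment: Δz = 2.4 km ⇒ ΔT = -28.32°C; T = -12.12°C
T_parcel − T_env = -2.16 − (-12.12) = +9.96°C

+9.96°C (parcel warmer than environment)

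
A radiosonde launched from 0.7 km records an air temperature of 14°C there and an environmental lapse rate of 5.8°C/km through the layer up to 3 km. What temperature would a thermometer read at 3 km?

0.66°C

700 → 3000 m (environmental, 5.8°C/km): ΔT = -5.8 × 2.3 = -13.34°C → T = 0.66°C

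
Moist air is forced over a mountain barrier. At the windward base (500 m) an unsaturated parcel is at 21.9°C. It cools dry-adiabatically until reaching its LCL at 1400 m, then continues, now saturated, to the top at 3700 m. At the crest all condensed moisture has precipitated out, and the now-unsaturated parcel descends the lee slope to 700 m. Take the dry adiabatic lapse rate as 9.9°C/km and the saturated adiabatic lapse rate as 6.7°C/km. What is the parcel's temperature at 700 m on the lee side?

500–1400 m, dry: Δz = 0.9 km ⇒ ΔT = -8.91°C; T = 12.99°C
1400–3700 m, saturated: Δz = 2.3 km ⇒ ΔT = -15.41°C; T = -2.42°C
3700–700 m, dry descent: Δz = 3 km ⇒ ΔT = +29.7°C; T = 27.28°C

27.28°C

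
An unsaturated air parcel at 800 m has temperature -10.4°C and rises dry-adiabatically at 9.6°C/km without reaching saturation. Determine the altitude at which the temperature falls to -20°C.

Height above start = (-10.4 − (-20)) / 9.6 = 1 km
Altitude = 800 m + 1000 m = 1800 m

1800 m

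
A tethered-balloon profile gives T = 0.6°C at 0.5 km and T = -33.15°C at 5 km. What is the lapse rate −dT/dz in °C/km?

Γ = −ΔT/Δz = (0.6 − (-33.15)) / (5000 − 500) m
  = 33.75°C / 4.5 km = 7.5°C/km

7.5°C/km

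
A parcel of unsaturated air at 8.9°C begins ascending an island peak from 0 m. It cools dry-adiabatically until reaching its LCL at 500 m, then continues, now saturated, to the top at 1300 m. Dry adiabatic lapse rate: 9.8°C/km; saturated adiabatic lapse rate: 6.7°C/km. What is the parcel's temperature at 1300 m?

0 → 500 m (dry, 9.8°C/km): ΔT = -9.8 × 0.5 = -4.9°C → T = 4°C
500 → 1300 m (saturated, 6.7°C/km): ΔT = -6.7 × 0.8 = -5.36°C → T = -1.36°C

-1.36°C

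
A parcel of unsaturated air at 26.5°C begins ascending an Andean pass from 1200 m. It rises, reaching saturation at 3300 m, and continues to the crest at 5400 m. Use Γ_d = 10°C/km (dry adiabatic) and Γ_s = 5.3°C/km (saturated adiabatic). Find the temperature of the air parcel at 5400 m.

-5.63°C

1200–3300 m, dry: Δz = 2.1 km ⇒ ΔT = -21°C; T = 5.5°C
3300–5400 m, saturated: Δz = 2.1 km ⇒ ΔT = -11.13°C; T = -5.63°C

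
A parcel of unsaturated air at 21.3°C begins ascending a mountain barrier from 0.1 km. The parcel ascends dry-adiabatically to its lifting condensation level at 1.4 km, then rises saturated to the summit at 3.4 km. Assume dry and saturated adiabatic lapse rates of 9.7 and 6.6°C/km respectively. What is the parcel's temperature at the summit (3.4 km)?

100 → 1400 m (dry, 9.7°C/km): ΔT = -9.7 × 1.3 = -12.61°C → T = 8.69°C
1400 → 3400 m (saturated, 6.6°C/km): ΔT = -6.6 × 2 = -13.2°C → T = -4.51°C

-4.51°C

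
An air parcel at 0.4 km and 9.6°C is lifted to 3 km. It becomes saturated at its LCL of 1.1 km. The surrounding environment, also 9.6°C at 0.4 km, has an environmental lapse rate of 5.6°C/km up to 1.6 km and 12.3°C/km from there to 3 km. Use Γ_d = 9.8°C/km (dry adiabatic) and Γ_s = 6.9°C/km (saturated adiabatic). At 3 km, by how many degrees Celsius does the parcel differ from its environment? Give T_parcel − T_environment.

Parcel:
  Dry to 1100 m: -9.8 × 0.7 km = -6.86°C, so T = 2.74°C.
  Saturated to 3000 m: -6.9 × 1.9 km = -13.11°C, so T = -10.37°C.
Environment:
  Environment, lower layer to 1600 m: -5.6 × 1.2 km = -6.72°C, so T = 2.88°C.
  Environment, upper layer to 3000 m: -12.3 × 1.4 km = -17.22°C, so T = -14.34°C.
T_parcel − T_env = -10.37 − (-14.34) = +3.97°C

+3.97°C (parcel warmer than environment)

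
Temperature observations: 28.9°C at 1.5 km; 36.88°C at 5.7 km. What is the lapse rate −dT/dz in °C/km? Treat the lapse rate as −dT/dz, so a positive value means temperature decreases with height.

Γ = −ΔT/Δz = (28.9 − 36.88) / (5700 − 1500) m
  = -7.98°C / 4.2 km = -1.9°C/km

-1.9°C/km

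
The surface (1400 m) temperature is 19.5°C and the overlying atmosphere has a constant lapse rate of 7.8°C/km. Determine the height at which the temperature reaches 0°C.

Height above start = (19.5 − 0) / 7.8 = 2.5 km
Altitude = 1400 m + 2500 m = 3900 m

3900 m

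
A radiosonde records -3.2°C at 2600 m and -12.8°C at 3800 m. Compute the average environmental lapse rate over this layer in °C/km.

8°C/km

Γ = −ΔT/Δz = (-3.2 − (-12.8)) / (3800 − 2600) m
  = 9.6°C / 1.2 km = 8°C/km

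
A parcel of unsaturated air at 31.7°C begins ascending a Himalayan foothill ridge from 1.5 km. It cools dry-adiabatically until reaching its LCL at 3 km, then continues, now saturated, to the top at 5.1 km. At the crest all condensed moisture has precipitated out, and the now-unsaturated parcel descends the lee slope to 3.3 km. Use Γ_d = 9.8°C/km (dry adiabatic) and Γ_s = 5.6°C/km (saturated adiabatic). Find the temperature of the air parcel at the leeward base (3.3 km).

22.88°C

From 1500 m to 3000 m (dry): cools by 9.8 × 1.5 = 14.7°C, giving 17°C.
From 3000 m to 5100 m (saturated): cools by 5.6 × 2.1 = 11.76°C, giving 5.24°C.
From 5100 m to 3300 m (dry descent): warms by 9.8 × 1.8 = 17.64°C, giving 22.88°C.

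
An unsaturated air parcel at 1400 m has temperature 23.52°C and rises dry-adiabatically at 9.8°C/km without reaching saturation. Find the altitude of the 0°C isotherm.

3800 m

Height above start = (23.52 − 0) / 9.8 = 2.4 km
Altitude = 1400 m + 2400 m = 3800 m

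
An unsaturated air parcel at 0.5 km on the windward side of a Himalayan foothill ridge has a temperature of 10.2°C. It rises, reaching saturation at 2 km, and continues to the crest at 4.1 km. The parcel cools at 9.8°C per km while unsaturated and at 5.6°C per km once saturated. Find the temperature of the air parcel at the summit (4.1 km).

-16.26°C

Dry to 2000 m: -9.8 × 1.5 km = -14.7°C, so T = -4.5°C.
Saturated to 4100 m: -5.6 × 2.1 km = -11.76°C, so T = -16.26°C.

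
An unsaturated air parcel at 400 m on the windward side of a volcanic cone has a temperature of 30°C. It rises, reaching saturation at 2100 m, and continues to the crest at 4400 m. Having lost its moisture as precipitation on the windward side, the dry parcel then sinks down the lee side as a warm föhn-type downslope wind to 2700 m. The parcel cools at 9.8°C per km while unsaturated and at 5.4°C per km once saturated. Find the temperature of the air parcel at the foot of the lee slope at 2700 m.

400 → 2100 m (dry, 9.8°C/km): ΔT = -9.8 × 1.7 = -16.66°C → T = 13.34°C
2100 → 4400 m (saturated, 5.4°C/km): ΔT = -5.4 × 2.3 = -12.42°C → T = 0.92°C
4400 → 2700 m (dry descent, 9.8°C/km): ΔT = +9.8 × 1.7 = +16.66°C → T = 17.58°C

17.58°C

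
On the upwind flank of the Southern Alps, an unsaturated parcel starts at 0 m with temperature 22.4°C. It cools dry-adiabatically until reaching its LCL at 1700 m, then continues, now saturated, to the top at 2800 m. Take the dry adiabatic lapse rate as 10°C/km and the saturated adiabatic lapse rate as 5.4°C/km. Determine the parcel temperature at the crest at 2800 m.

0–1700 m, dry: Δz = 1.7 km ⇒ ΔT = -17°C; T = 5.4°C
1700–2800 m, saturated: Δz = 1.1 km ⇒ ΔT = -5.94°C; T = -0.54°C

-0.54°C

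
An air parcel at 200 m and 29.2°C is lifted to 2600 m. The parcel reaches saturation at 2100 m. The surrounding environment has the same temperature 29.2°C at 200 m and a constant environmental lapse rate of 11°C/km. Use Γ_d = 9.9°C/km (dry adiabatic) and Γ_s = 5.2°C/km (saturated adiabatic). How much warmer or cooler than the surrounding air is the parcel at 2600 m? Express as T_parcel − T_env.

Parcel:
  200–2100 m, dry: Δz = 1.9 km ⇒ ΔT = -18.81°C; T = 10.39°C
  2100–2600 m, saturated: Δz = 0.5 km ⇒ ΔT = -2.6°C; T = 7.79°C
Environment:
  200–2600 m, environment: Δz = 2.4 km ⇒ ΔT = -26.4°C; T = 2.8°C
T_parcel − T_env = 7.79 − 2.8 = +4.99°C

+4.99°C (parcel warmer than environment)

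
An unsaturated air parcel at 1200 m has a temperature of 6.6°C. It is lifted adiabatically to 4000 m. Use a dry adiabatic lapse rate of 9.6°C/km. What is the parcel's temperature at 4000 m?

1200–4000 m, dry adiabatic: Δz = 2.8 km ⇒ ΔT = -26.88°C; T = -20.28°C

-20.28°C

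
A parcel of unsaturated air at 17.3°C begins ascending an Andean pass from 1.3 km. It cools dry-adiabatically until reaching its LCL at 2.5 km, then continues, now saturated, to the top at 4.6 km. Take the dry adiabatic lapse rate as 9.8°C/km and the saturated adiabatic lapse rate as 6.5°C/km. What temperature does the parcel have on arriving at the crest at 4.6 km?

-8.11°C

1300 → 2500 m (dry, 9.8°C/km): ΔT = -9.8 × 1.2 = -11.76°C → T = 5.54°C
2500 → 4600 m (saturated, 6.5°C/km): ΔT = -6.5 × 2.1 = -13.65°C → T = -8.11°C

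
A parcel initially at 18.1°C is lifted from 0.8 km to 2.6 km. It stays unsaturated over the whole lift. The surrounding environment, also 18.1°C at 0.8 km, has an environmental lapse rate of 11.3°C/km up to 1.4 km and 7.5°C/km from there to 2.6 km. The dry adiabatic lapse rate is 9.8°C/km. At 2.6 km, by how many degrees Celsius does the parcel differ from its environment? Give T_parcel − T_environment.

Parcel:
  Dry to 2600 m: -9.8 × 1.8 km = -17.64°C, so T = 0.46°C.
Environment:
  Environment, lower layer to 1400 m: -11.3 × 0.6 km = -6.78°C, so T = 11.32°C.
  Environment, upper layer to 2600 m: -7.5 × 1.2 km = -9°C, so T = 2.32°C.
T_parcel − T_env = 0.46 − 2.32 = -1.86°C

-1.86°C (parcel cooler than environment)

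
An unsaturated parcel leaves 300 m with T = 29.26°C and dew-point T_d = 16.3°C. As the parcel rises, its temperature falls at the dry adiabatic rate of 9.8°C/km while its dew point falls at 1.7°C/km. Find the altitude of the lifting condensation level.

1900 m

T and T_d converge at 9.8 − 1.7 = 8.1°C per km
Height above start = (29.26 − 16.3) / 8.1 = 1.6 km
LCL altitude = 300 m + 1600 m = 1900 m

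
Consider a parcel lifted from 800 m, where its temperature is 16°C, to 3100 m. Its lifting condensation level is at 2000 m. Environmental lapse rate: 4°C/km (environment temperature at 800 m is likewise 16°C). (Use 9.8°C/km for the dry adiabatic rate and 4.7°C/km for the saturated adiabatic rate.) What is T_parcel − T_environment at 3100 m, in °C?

Parcel:
  800 → 2000 m (dry, 9.8°C/km): ΔT = -9.8 × 1.2 = -11.76°C → T = 4.24°C
  2000 → 3100 m (saturated, 4.7°C/km): ΔT = -4.7 × 1.1 = -5.17°C → T = -0.93°C
Environment:
  800 → 3100 m (environment, 4°C/km): ΔT = -4 × 2.3 = -9.2°C → T = 6.8°C
T_parcel − T_env = -0.93 − 6.8 = -7.73°C

-7.73°C (parcel cooler than environment)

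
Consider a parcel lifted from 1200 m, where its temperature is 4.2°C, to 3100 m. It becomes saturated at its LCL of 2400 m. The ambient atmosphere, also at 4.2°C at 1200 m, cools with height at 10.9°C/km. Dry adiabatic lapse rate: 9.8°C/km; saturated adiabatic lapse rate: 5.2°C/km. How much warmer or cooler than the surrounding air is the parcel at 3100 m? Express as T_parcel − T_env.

+5.31°C (parcel warmer than environment)

Parcel:
  1200–2400 m, dry: Δz = 1.2 km ⇒ ΔT = -11.76°C; T = -7.56°C
  2400–3100 m, saturated: Δz = 0.7 km ⇒ ΔT = -3.64°C; T = -11.2°C
Environment:
  1200–3100 m, environment: Δz = 1.9 km ⇒ ΔT = -20.71°C; T = -16.51°C
T_parcel − T_env = -11.2 − (-16.51) = +5.31°C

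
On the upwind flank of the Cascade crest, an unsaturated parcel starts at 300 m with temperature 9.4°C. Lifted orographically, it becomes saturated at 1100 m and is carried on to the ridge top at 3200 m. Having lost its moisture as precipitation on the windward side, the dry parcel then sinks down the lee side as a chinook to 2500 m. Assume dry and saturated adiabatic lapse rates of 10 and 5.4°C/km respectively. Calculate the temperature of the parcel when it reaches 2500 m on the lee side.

Dry to 1100 m: -10 × 0.8 km = -8°C, so T = 1.4°C.
Saturated to 3200 m: -5.4 × 2.1 km = -11.34°C, so T = -9.94°C.
Dry descent to 2500 m: +10 × 0.7 km = +7°C, so T = -2.94°C.

-2.94°C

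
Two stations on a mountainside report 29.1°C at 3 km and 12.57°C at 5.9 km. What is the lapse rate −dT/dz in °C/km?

5.7°C/km

Γ = −ΔT/Δz = (29.1 − 12.57) / (5900 − 3000) m
  = 16.53°C / 2.9 km = 5.7°C/km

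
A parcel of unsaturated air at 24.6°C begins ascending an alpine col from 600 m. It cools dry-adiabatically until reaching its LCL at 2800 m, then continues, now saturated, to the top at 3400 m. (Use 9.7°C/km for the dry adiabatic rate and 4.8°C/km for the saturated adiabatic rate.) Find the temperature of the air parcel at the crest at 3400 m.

Dry to 2800 m: -9.7 × 2.2 km = -21.34°C, so T = 3.26°C.
Saturated to 3400 m: -4.8 × 0.6 km = -2.88°C, so T = 0.38°C.

0.38°C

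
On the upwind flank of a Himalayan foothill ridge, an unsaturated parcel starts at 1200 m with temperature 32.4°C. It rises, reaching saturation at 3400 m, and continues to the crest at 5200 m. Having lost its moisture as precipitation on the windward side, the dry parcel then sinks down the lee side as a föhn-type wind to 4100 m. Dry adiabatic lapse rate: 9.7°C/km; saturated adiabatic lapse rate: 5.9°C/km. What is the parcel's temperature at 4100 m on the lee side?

Dry to 3400 m: -9.7 × 2.2 km = -21.34°C, so T = 11.06°C.
Saturated to 5200 m: -5.9 × 1.8 km = -10.62°C, so T = 0.44°C.
Dry descent to 4100 m: +9.7 × 1.1 km = +10.67°C, so T = 11.11°C.

11.11°C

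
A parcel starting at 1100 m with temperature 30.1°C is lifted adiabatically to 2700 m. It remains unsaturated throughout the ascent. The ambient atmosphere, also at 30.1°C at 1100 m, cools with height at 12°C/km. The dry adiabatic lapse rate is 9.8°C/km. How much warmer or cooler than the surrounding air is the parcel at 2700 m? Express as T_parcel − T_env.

+3.52°C (parcel warmer than environment)

Parcel:
  1100–2700 m, dry: Δz = 1.6 km ⇒ ΔT = -15.68°C; T = 14.42°C
Environment:
  1100–2700 m, environment: Δz = 1.6 km ⇒ ΔT = -19.2°C; T = 10.9°C
T_parcel − T_env = 14.42 − 10.9 = +3.52°C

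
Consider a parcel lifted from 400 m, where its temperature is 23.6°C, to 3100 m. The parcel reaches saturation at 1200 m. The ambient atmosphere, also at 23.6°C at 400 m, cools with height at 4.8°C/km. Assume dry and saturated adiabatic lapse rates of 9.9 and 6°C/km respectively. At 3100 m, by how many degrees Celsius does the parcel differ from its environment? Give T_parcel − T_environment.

-6.36°C (parcel cooler than environment)

Parcel:
  400 → 1200 m (dry, 9.9°C/km): ΔT = -9.9 × 0.8 = -7.92°C → T = 15.68°C
  1200 → 3100 m (saturated, 6°C/km): ΔT = -6 × 1.9 = -11.4°C → T = 4.28°C
Environment:
  400 → 3100 m (environment, 4.8°C/km): ΔT = -4.8 × 2.7 = -12.96°C → T = 10.64°C
T_parcel − T_env = 4.28 − 10.64 = -6.36°C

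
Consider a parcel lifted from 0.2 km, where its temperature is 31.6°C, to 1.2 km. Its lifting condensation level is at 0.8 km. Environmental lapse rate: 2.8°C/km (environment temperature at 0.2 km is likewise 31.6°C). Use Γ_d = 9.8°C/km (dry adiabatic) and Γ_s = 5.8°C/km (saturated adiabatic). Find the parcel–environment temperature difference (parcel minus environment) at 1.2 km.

Parcel:
  200 → 800 m (dry, 9.8°C/km): ΔT = -9.8 × 0.6 = -5.88°C → T = 25.72°C
  800 → 1200 m (saturated, 5.8°C/km): ΔT = -5.8 × 0.4 = -2.32°C → T = 23.4°C
Environment:
  200 → 1200 m (environment, 2.8°C/km): ΔT = -2.8 × 1 = -2.8°C → T = 28.8°C
T_parcel − T_env = 23.4 − 28.8 = -5.4°C

-5.4°C (parcel cooler than environment)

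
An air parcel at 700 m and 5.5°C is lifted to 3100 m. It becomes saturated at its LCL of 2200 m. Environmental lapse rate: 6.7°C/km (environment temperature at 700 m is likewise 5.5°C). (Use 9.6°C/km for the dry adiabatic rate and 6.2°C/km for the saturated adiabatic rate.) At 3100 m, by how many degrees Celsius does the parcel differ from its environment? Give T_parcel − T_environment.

Parcel:
  Dry to 2200 m: -9.6 × 1.5 km = -14.4°C, so T = -8.9°C.
  Saturated to 3100 m: -6.2 × 0.9 km = -5.58°C, so T = -14.48°C.
Environment:
  Environment to 3100 m: -6.7 × 2.4 km = -16.08°C, so T = -10.58°C.
T_parcel − T_env = -14.48 − (-10.58) = -3.9°C

-3.9°C (parcel cooler than environment)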